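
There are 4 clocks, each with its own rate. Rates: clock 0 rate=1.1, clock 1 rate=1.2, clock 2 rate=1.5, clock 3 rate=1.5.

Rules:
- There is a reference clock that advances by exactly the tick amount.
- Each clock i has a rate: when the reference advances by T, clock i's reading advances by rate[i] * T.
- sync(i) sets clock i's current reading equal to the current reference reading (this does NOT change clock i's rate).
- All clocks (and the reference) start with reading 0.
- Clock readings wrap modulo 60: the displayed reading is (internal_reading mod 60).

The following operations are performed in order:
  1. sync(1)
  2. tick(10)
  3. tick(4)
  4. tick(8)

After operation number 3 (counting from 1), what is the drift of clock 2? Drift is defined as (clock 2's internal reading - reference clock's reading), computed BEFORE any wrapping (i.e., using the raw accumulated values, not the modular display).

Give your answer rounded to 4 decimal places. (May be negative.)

After op 1 sync(1): ref=0.0000 raw=[0.0000 0.0000 0.0000 0.0000]
After op 2 tick(10): ref=10.0000 raw=[11.0000 12.0000 15.0000 15.0000]
After op 3 tick(4): ref=14.0000 raw=[15.4000 16.8000 21.0000 21.0000]
Drift of clock 2 after op 3: 21.0000 - 14.0000 = 7.0000

Answer: 7.0000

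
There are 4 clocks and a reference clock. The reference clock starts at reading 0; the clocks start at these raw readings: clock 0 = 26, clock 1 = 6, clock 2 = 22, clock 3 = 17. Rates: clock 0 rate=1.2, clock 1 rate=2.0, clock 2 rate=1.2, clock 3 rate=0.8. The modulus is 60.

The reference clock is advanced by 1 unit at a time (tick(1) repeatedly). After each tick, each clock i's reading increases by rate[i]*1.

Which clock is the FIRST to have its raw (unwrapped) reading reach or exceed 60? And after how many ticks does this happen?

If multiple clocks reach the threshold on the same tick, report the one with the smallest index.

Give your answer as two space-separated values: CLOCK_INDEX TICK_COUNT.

clock 0: start=26, rate=1.2, needs 60-26 = 34; ticks = ceil(34/1.2) = ceil(28.3333) = 29; reading at tick 29 = 26 + 1.2*29 = 60.8000
clock 1: start=6, rate=2.0, needs 60-6 = 54; ticks = ceil(54/2.0) = ceil(27.0000) = 27; reading at tick 27 = 6 + 2.0*27 = 60.0000
clock 2: start=22, rate=1.2, needs 60-22 = 38; ticks = ceil(38/1.2) = ceil(31.6667) = 32; reading at tick 32 = 22 + 1.2*32 = 60.4000
clock 3: start=17, rate=0.8, needs 60-17 = 43; ticks = ceil(43/0.8) = ceil(53.7500) = 54; reading at tick 54 = 17 + 0.8*54 = 60.2000
Minimum tick count = 27; winners = [1]; smallest index = 1

Answer: 1 27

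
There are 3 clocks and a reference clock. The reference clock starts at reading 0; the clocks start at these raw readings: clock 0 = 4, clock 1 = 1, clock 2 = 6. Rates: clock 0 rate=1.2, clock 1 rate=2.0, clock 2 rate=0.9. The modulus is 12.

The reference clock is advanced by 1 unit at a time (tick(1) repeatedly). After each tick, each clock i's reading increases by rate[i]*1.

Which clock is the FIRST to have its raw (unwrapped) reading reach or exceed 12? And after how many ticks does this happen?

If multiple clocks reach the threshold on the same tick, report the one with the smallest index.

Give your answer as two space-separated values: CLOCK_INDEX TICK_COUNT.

clock 0: start=4, rate=1.2, needs 12-4 = 8; ticks = ceil(8/1.2) = ceil(6.6667) = 7; reading at tick 7 = 4 + 1.2*7 = 12.4000
clock 1: start=1, rate=2.0, needs 12-1 = 11; ticks = ceil(11/2.0) = ceil(5.5000) = 6; reading at tick 6 = 1 + 2.0*6 = 13.0000
clock 2: start=6, rate=0.9, needs 12-6 = 6; ticks = ceil(6/0.9) = ceil(6.6667) = 7; reading at tick 7 = 6 + 0.9*7 = 12.3000
Minimum tick count = 6; winners = [1]; smallest index = 1

Answer: 1 6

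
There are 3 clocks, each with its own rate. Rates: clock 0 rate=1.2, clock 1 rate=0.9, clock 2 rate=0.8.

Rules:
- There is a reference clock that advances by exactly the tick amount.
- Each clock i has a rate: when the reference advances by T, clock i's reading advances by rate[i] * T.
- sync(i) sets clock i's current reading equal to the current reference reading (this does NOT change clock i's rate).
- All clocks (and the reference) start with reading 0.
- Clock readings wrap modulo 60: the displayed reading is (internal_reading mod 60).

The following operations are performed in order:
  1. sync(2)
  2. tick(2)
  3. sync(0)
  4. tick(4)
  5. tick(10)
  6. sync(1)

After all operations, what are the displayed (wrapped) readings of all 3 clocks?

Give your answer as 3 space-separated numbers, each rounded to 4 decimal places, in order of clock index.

After op 1 sync(2): ref=0.0000 raw=[0.0000 0.0000 0.0000]
After op 2 tick(2): ref=2.0000 raw=[2.4000 1.8000 1.6000]
After op 3 sync(0): ref=2.0000 raw=[2.0000 1.8000 1.6000]
After op 4 tick(4): ref=6.0000 raw=[6.8000 5.4000 4.8000]
After op 5 tick(10): ref=16.0000 raw=[18.8000 14.4000 12.8000]
After op 6 sync(1): ref=16.0000 raw=[18.8000 16.0000 12.8000]
Wrap final raw readings (mod 60): 18.8000 mod 60 = 18.8000; 16.0000 mod 60 = 16.0000; 12.8000 mod 60 = 12.8000

Answer: 18.8000 16.0000 12.8000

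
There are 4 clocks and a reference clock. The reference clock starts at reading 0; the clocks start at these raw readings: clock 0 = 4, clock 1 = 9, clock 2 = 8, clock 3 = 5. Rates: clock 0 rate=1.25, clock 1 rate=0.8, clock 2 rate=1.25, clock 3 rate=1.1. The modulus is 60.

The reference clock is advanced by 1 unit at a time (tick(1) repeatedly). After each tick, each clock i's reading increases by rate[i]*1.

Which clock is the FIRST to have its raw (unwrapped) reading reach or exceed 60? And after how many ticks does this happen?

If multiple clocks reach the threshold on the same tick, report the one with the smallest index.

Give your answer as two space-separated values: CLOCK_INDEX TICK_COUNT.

Answer: 2 42

Derivation:
clock 0: start=4, rate=1.25, needs 60-4 = 56; ticks = ceil(56/1.25) = ceil(44.8000) = 45; reading at tick 45 = 4 + 1.25*45 = 60.2500
clock 1: start=9, rate=0.8, needs 60-9 = 51; ticks = ceil(51/0.8) = ceil(63.7500) = 64; reading at tick 64 = 9 + 0.8*64 = 60.2000
clock 2: start=8, rate=1.25, needs 60-8 = 52; ticks = ceil(52/1.25) = ceil(41.6000) = 42; reading at tick 42 = 8 + 1.25*42 = 60.5000
clock 3: start=5, rate=1.1, needs 60-5 = 55; ticks = ceil(55/1.1) = ceil(50.0000) = 50; reading at tick 50 = 5 + 1.1*50 = 60.0000
Minimum tick count = 42; winners = [2]; smallest index = 2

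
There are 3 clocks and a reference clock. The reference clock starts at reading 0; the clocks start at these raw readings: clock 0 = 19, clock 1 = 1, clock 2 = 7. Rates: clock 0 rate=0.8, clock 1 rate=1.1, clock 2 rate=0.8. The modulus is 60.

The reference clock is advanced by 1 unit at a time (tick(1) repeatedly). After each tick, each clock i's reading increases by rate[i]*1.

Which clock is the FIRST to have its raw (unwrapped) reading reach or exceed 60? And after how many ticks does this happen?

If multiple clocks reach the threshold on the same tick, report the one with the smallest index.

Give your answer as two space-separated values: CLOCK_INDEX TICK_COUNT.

clock 0: start=19, rate=0.8, needs 60-19 = 41; ticks = ceil(41/0.8) = ceil(51.2500) = 52; reading at tick 52 = 19 + 0.8*52 = 60.6000
clock 1: start=1, rate=1.1, needs 60-1 = 59; ticks = ceil(59/1.1) = ceil(53.6364) = 54; reading at tick 54 = 1 + 1.1*54 = 60.4000
clock 2: start=7, rate=0.8, needs 60-7 = 53; ticks = ceil(53/0.8) = ceil(66.2500) = 67; reading at tick 67 = 7 + 0.8*67 = 60.6000
Minimum tick count = 52; winners = [0]; smallest index = 0

Answer: 0 52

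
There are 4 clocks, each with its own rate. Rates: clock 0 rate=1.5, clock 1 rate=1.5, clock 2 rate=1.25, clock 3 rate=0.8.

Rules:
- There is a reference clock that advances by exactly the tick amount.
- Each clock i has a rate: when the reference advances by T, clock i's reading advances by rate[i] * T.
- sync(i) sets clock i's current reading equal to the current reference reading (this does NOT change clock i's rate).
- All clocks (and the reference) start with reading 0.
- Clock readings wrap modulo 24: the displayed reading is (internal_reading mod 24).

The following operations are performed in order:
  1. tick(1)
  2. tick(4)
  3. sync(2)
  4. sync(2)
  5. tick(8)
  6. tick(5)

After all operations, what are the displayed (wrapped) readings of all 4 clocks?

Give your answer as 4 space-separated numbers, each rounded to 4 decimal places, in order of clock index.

Answer: 3.0000 3.0000 21.2500 14.4000

Derivation:
After op 1 tick(1): ref=1.0000 raw=[1.5000 1.5000 1.2500 0.8000]
After op 2 tick(4): ref=5.0000 raw=[7.5000 7.5000 6.2500 4.0000]
After op 3 sync(2): ref=5.0000 raw=[7.5000 7.5000 5.0000 4.0000]
After op 4 sync(2): ref=5.0000 raw=[7.5000 7.5000 5.0000 4.0000]
After op 5 tick(8): ref=13.0000 raw=[19.5000 19.5000 15.0000 10.4000]
After op 6 tick(5): ref=18.0000 raw=[27.0000 27.0000 21.2500 14.4000]
Wrap final raw readings (mod 24): 27.0000 mod 24 = 3.0000; 27.0000 mod 24 = 3.0000; 21.2500 mod 24 = 21.2500; 14.4000 mod 24 = 14.4000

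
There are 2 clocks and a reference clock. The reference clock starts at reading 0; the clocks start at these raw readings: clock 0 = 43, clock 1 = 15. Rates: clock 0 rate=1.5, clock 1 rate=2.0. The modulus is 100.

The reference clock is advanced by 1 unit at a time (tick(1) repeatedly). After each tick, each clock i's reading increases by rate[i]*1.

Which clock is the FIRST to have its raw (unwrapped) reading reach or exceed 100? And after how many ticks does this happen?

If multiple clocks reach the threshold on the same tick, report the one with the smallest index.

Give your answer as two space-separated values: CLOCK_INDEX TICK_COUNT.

Answer: 0 38

Derivation:
clock 0: start=43, rate=1.5, needs 100-43 = 57; ticks = ceil(57/1.5) = ceil(38.0000) = 38; reading at tick 38 = 43 + 1.5*38 = 100.0000
clock 1: start=15, rate=2.0, needs 100-15 = 85; ticks = ceil(85/2.0) = ceil(42.5000) = 43; reading at tick 43 = 15 + 2.0*43 = 101.0000
Minimum tick count = 38; winners = [0]; smallest index = 0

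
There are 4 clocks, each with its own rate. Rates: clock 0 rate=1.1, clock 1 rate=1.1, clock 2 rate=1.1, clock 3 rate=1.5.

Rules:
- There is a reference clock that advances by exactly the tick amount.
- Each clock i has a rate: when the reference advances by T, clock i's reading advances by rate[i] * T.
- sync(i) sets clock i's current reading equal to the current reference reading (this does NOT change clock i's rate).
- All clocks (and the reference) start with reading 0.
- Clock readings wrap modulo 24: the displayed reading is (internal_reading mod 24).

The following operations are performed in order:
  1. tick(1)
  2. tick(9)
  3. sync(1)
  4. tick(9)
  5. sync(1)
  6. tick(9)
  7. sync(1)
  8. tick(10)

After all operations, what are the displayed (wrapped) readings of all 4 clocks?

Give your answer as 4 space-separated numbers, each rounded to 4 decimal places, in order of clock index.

Answer: 17.8000 15.0000 17.8000 9.0000

Derivation:
After op 1 tick(1): ref=1.0000 raw=[1.1000 1.1000 1.1000 1.5000]
After op 2 tick(9): ref=10.0000 raw=[11.0000 11.0000 11.0000 15.0000]
After op 3 sync(1): ref=10.0000 raw=[11.0000 10.0000 11.0000 15.0000]
After op 4 tick(9): ref=19.0000 raw=[20.9000 19.9000 20.9000 28.5000]
After op 5 sync(1): ref=19.0000 raw=[20.9000 19.0000 20.9000 28.5000]
After op 6 tick(9): ref=28.0000 raw=[30.8000 28.9000 30.8000 42.0000]
After op 7 sync(1): ref=28.0000 raw=[30.8000 28.0000 30.8000 42.0000]
After op 8 tick(10): ref=38.0000 raw=[41.8000 39.0000 41.8000 57.0000]
Wrap final raw readings (mod 24): 41.8000 mod 24 = 17.8000; 39.0000 mod 24 = 15.0000; 41.8000 mod 24 = 17.8000; 57.0000 mod 24 = 9.0000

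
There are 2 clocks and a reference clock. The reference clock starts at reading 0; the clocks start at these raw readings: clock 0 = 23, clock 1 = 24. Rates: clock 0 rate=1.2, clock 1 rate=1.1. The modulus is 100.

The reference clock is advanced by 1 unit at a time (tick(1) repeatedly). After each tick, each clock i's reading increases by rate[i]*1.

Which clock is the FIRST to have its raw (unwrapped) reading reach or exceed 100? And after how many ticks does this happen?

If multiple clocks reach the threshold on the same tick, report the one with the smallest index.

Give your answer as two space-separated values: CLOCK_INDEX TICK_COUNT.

Answer: 0 65

Derivation:
clock 0: start=23, rate=1.2, needs 100-23 = 77; ticks = ceil(77/1.2) = ceil(64.1667) = 65; reading at tick 65 = 23 + 1.2*65 = 101.0000
clock 1: start=24, rate=1.1, needs 100-24 = 76; ticks = ceil(76/1.1) = ceil(69.0909) = 70; reading at tick 70 = 24 + 1.1*70 = 101.0000
Minimum tick count = 65; winners = [0]; smallest index = 0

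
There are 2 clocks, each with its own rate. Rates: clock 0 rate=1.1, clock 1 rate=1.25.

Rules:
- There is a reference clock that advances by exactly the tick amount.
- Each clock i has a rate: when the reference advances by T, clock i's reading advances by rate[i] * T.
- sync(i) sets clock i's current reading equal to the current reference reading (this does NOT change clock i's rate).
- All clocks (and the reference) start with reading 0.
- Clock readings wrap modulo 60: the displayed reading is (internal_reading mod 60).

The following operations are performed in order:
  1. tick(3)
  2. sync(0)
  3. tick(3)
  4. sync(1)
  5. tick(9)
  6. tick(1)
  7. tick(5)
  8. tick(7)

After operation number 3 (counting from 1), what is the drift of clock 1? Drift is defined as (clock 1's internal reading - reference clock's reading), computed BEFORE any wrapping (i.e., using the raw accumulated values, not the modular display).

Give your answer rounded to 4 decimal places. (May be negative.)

After op 1 tick(3): ref=3.0000 raw=[3.3000 3.7500]
After op 2 sync(0): ref=3.0000 raw=[3.0000 3.7500]
After op 3 tick(3): ref=6.0000 raw=[6.3000 7.5000]
Drift of clock 1 after op 3: 7.5000 - 6.0000 = 1.5000

Answer: 1.5000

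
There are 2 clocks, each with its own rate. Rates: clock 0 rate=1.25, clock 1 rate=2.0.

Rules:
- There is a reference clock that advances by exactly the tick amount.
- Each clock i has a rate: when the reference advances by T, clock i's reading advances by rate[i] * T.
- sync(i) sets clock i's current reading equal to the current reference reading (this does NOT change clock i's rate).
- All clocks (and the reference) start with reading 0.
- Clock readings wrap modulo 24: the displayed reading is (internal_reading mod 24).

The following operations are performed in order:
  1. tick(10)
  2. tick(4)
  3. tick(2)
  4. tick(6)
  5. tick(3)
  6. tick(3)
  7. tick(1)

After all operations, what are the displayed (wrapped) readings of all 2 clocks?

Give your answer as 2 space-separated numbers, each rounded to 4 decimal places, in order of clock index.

After op 1 tick(10): ref=10.0000 raw=[12.5000 20.0000]
After op 2 tick(4): ref=14.0000 raw=[17.5000 28.0000]
After op 3 tick(2): ref=16.0000 raw=[20.0000 32.0000]
After op 4 tick(6): ref=22.0000 raw=[27.5000 44.0000]
After op 5 tick(3): ref=25.0000 raw=[31.2500 50.0000]
After op 6 tick(3): ref=28.0000 raw=[35.0000 56.0000]
After op 7 tick(1): ref=29.0000 raw=[36.2500 58.0000]
Wrap final raw readings (mod 24): 36.2500 mod 24 = 12.2500; 58.0000 mod 24 = 10.0000

Answer: 12.2500 10.0000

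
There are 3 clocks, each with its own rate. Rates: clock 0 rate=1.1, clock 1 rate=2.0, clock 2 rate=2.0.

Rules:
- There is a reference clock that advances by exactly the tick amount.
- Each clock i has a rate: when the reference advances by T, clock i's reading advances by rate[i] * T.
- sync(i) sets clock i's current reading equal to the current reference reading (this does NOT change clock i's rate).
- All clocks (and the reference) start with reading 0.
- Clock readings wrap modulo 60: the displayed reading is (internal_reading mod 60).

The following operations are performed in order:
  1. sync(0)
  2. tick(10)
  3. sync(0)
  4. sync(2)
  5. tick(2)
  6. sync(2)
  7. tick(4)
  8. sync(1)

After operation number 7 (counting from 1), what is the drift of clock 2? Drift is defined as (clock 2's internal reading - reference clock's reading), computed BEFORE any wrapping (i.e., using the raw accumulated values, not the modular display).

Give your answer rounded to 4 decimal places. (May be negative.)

Answer: 4.0000

Derivation:
After op 1 sync(0): ref=0.0000 raw=[0.0000 0.0000 0.0000]
After op 2 tick(10): ref=10.0000 raw=[11.0000 20.0000 20.0000]
After op 3 sync(0): ref=10.0000 raw=[10.0000 20.0000 20.0000]
After op 4 sync(2): ref=10.0000 raw=[10.0000 20.0000 10.0000]
After op 5 tick(2): ref=12.0000 raw=[12.2000 24.0000 14.0000]
After op 6 sync(2): ref=12.0000 raw=[12.2000 24.0000 12.0000]
After op 7 tick(4): ref=16.0000 raw=[16.6000 32.0000 20.0000]
Drift of clock 2 after op 7: 20.0000 - 16.0000 = 4.0000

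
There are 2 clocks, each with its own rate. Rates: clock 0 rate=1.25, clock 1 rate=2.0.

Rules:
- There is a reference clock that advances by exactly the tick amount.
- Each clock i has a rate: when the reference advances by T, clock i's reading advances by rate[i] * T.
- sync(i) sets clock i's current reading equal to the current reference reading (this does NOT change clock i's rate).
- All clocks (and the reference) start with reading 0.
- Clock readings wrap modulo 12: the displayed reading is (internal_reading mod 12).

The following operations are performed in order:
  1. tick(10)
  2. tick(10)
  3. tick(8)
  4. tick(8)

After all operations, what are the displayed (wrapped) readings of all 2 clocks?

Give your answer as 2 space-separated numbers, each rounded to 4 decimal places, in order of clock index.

After op 1 tick(10): ref=10.0000 raw=[12.5000 20.0000]
After op 2 tick(10): ref=20.0000 raw=[25.0000 40.0000]
After op 3 tick(8): ref=28.0000 raw=[35.0000 56.0000]
After op 4 tick(8): ref=36.0000 raw=[45.0000 72.0000]
Wrap final raw readings (mod 12): 45.0000 mod 12 = 9.0000; 72.0000 mod 12 = 0.0000

Answer: 9.0000 0.0000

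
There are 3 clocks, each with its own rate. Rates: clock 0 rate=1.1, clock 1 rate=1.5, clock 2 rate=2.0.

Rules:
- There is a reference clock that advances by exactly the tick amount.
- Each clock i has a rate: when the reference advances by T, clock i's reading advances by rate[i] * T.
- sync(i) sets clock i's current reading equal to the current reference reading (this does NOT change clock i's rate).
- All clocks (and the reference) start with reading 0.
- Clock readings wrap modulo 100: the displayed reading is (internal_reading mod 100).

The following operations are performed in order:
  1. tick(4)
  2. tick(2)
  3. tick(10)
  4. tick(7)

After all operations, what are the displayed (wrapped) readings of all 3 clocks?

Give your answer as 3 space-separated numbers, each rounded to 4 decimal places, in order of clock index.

After op 1 tick(4): ref=4.0000 raw=[4.4000 6.0000 8.0000]
After op 2 tick(2): ref=6.0000 raw=[6.6000 9.0000 12.0000]
After op 3 tick(10): ref=16.0000 raw=[17.6000 24.0000 32.0000]
After op 4 tick(7): ref=23.0000 raw=[25.3000 34.5000 46.0000]
Wrap final raw readings (mod 100): 25.3000 mod 100 = 25.3000; 34.5000 mod 100 = 34.5000; 46.0000 mod 100 = 46.0000

Answer: 25.3000 34.5000 46.0000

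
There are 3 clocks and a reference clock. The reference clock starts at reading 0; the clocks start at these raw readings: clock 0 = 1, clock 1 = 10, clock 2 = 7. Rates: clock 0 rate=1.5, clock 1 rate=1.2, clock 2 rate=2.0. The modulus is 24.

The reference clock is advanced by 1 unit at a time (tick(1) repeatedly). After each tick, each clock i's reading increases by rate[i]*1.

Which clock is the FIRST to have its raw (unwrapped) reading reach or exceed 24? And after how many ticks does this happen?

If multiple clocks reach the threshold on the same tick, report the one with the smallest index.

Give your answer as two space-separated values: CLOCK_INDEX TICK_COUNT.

clock 0: start=1, rate=1.5, needs 24-1 = 23; ticks = ceil(23/1.5) = ceil(15.3333) = 16; reading at tick 16 = 1 + 1.5*16 = 25.0000
clock 1: start=10, rate=1.2, needs 24-10 = 14; ticks = ceil(14/1.2) = ceil(11.6667) = 12; reading at tick 12 = 10 + 1.2*12 = 24.4000
clock 2: start=7, rate=2.0, needs 24-7 = 17; ticks = ceil(17/2.0) = ceil(8.5000) = 9; reading at tick 9 = 7 + 2.0*9 = 25.0000
Minimum tick count = 9; winners = [2]; smallest index = 2

Answer: 2 9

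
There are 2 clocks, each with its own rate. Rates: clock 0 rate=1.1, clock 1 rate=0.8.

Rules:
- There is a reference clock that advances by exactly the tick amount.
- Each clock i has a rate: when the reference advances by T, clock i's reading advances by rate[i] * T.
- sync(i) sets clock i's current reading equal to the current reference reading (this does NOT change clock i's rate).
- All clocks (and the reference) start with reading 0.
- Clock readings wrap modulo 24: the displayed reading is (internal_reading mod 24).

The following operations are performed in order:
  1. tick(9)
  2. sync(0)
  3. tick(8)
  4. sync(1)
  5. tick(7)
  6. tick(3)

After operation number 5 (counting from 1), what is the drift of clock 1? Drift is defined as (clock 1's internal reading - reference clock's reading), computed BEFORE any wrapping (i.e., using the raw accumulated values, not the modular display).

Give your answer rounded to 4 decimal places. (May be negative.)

After op 1 tick(9): ref=9.0000 raw=[9.9000 7.2000]
After op 2 sync(0): ref=9.0000 raw=[9.0000 7.2000]
After op 3 tick(8): ref=17.0000 raw=[17.8000 13.6000]
After op 4 sync(1): ref=17.0000 raw=[17.8000 17.0000]
After op 5 tick(7): ref=24.0000 raw=[25.5000 22.6000]
Drift of clock 1 after op 5: 22.6000 - 24.0000 = -1.4000

Answer: -1.4000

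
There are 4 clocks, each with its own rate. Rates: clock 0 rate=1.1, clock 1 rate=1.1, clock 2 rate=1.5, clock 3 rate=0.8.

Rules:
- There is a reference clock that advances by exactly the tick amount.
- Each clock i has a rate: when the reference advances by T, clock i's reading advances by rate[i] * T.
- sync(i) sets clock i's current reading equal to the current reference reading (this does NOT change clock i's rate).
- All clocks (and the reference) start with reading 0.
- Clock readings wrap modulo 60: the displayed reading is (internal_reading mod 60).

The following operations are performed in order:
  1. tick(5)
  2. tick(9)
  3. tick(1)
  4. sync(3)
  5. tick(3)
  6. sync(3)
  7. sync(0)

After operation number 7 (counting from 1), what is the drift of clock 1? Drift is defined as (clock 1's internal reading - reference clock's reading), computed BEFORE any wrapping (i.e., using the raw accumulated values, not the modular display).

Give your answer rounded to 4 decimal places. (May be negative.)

After op 1 tick(5): ref=5.0000 raw=[5.5000 5.5000 7.5000 4.0000]
After op 2 tick(9): ref=14.0000 raw=[15.4000 15.4000 21.0000 11.2000]
After op 3 tick(1): ref=15.0000 raw=[16.5000 16.5000 22.5000 12.0000]
After op 4 sync(3): ref=15.0000 raw=[16.5000 16.5000 22.5000 15.0000]
After op 5 tick(3): ref=18.0000 raw=[19.8000 19.8000 27.0000 17.4000]
After op 6 sync(3): ref=18.0000 raw=[19.8000 19.8000 27.0000 18.0000]
After op 7 sync(0): ref=18.0000 raw=[18.0000 19.8000 27.0000 18.0000]
Drift of clock 1 after op 7: 19.8000 - 18.0000 = 1.8000

Answer: 1.8000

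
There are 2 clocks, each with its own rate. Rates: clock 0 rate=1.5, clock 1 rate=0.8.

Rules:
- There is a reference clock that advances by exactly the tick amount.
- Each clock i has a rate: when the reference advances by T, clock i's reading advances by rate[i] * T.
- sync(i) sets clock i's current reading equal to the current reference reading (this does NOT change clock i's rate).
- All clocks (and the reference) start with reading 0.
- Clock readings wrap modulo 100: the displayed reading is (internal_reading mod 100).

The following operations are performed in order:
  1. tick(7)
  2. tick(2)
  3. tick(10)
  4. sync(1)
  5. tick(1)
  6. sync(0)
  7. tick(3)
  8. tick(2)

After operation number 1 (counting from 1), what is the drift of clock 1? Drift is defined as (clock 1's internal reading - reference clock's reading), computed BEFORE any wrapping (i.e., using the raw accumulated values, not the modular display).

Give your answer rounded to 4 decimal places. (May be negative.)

Answer: -1.4000

Derivation:
After op 1 tick(7): ref=7.0000 raw=[10.5000 5.6000]
Drift of clock 1 after op 1: 5.6000 - 7.0000 = -1.4000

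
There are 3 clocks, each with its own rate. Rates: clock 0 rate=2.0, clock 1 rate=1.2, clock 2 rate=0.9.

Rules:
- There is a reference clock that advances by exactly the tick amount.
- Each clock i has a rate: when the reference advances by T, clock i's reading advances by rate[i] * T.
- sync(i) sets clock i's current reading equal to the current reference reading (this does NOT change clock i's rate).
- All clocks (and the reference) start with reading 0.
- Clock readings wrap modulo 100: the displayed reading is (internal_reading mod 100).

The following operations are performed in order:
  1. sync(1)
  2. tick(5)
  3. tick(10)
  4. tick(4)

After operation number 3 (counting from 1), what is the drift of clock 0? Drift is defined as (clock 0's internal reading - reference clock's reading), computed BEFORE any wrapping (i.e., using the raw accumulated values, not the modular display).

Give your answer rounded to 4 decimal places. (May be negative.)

After op 1 sync(1): ref=0.0000 raw=[0.0000 0.0000 0.0000]
After op 2 tick(5): ref=5.0000 raw=[10.0000 6.0000 4.5000]
After op 3 tick(10): ref=15.0000 raw=[30.0000 18.0000 13.5000]
Drift of clock 0 after op 3: 30.0000 - 15.0000 = 15.0000

Answer: 15.0000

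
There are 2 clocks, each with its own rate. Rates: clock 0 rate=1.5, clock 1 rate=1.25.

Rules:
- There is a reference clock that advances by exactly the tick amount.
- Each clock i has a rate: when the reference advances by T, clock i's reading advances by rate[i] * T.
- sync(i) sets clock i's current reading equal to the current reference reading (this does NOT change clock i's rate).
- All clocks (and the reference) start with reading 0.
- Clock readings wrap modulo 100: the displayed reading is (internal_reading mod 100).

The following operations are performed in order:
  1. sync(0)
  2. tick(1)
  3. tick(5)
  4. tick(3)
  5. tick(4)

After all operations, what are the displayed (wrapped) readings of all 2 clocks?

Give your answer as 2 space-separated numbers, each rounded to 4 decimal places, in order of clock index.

Answer: 19.5000 16.2500

Derivation:
After op 1 sync(0): ref=0.0000 raw=[0.0000 0.0000]
After op 2 tick(1): ref=1.0000 raw=[1.5000 1.2500]
After op 3 tick(5): ref=6.0000 raw=[9.0000 7.5000]
After op 4 tick(3): ref=9.0000 raw=[13.5000 11.2500]
After op 5 tick(4): ref=13.0000 raw=[19.5000 16.2500]
Wrap final raw readings (mod 100): 19.5000 mod 100 = 19.5000; 16.2500 mod 100 = 16.2500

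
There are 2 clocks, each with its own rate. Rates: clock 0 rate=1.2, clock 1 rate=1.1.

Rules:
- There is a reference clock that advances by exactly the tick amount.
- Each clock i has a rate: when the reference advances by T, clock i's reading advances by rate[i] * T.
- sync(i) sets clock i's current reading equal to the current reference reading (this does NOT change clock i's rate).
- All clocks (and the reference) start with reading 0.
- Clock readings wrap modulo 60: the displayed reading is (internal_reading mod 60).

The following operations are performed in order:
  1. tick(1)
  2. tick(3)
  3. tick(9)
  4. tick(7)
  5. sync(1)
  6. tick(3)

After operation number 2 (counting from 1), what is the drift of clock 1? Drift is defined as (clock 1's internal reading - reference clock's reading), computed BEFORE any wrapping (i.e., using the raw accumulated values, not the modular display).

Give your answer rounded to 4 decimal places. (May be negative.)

Answer: 0.4000

Derivation:
After op 1 tick(1): ref=1.0000 raw=[1.2000 1.1000]
After op 2 tick(3): ref=4.0000 raw=[4.8000 4.4000]
Drift of clock 1 after op 2: 4.4000 - 4.0000 = 0.4000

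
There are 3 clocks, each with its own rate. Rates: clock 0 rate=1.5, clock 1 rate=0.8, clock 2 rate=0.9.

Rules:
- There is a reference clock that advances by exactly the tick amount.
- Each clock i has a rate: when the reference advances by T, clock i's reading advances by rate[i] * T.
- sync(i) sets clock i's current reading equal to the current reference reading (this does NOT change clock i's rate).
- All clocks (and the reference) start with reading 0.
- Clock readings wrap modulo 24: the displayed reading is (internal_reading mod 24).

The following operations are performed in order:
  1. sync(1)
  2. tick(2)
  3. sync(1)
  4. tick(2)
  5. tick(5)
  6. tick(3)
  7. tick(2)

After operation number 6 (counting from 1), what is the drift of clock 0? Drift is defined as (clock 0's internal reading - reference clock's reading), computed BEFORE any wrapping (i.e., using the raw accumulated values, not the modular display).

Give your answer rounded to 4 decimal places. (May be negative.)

After op 1 sync(1): ref=0.0000 raw=[0.0000 0.0000 0.0000]
After op 2 tick(2): ref=2.0000 raw=[3.0000 1.6000 1.8000]
After op 3 sync(1): ref=2.0000 raw=[3.0000 2.0000 1.8000]
After op 4 tick(2): ref=4.0000 raw=[6.0000 3.6000 3.6000]
After op 5 tick(5): ref=9.0000 raw=[13.5000 7.6000 8.1000]
After op 6 tick(3): ref=12.0000 raw=[18.0000 10.0000 10.8000]
Drift of clock 0 after op 6: 18.0000 - 12.0000 = 6.0000

Answer: 6.0000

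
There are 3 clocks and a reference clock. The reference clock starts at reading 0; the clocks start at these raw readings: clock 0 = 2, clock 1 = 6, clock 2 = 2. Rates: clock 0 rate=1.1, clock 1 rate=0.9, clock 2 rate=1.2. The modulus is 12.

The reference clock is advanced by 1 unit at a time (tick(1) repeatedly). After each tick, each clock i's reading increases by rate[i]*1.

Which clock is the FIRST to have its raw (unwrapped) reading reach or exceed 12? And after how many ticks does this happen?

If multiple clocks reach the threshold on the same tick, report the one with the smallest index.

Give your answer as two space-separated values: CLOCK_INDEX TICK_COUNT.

Answer: 1 7

Derivation:
clock 0: start=2, rate=1.1, needs 12-2 = 10; ticks = ceil(10/1.1) = ceil(9.0909) = 10; reading at tick 10 = 2 + 1.1*10 = 13.0000
clock 1: start=6, rate=0.9, needs 12-6 = 6; ticks = ceil(6/0.9) = ceil(6.6667) = 7; reading at tick 7 = 6 + 0.9*7 = 12.3000
clock 2: start=2, rate=1.2, needs 12-2 = 10; ticks = ceil(10/1.2) = ceil(8.3333) = 9; reading at tick 9 = 2 + 1.2*9 = 12.8000
Minimum tick count = 7; winners = [1]; smallest index = 1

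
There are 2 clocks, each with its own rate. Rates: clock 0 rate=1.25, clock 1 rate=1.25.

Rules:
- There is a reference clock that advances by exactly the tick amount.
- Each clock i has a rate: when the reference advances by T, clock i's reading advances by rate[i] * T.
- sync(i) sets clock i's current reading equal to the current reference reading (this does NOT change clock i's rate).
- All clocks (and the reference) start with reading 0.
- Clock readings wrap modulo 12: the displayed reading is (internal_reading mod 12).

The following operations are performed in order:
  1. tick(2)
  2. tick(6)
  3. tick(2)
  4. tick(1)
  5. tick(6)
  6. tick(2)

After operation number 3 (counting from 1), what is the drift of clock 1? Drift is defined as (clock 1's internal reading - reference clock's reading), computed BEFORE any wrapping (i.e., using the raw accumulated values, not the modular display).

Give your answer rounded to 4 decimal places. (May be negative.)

After op 1 tick(2): ref=2.0000 raw=[2.5000 2.5000]
After op 2 tick(6): ref=8.0000 raw=[10.0000 10.0000]
After op 3 tick(2): ref=10.0000 raw=[12.5000 12.5000]
Drift of clock 1 after op 3: 12.5000 - 10.0000 = 2.5000

Answer: 2.5000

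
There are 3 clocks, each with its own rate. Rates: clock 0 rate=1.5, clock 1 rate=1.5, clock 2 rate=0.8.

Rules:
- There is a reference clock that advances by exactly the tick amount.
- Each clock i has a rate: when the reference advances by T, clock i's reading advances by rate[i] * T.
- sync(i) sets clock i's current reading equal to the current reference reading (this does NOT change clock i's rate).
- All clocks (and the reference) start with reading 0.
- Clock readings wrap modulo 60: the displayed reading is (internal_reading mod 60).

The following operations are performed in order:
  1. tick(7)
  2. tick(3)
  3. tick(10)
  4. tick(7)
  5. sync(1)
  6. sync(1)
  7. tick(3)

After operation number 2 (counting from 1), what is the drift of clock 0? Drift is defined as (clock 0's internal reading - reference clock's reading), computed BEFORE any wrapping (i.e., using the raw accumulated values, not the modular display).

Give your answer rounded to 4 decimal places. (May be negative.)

Answer: 5.0000

Derivation:
After op 1 tick(7): ref=7.0000 raw=[10.5000 10.5000 5.6000]
After op 2 tick(3): ref=10.0000 raw=[15.0000 15.0000 8.0000]
Drift of clock 0 after op 2: 15.0000 - 10.0000 = 5.0000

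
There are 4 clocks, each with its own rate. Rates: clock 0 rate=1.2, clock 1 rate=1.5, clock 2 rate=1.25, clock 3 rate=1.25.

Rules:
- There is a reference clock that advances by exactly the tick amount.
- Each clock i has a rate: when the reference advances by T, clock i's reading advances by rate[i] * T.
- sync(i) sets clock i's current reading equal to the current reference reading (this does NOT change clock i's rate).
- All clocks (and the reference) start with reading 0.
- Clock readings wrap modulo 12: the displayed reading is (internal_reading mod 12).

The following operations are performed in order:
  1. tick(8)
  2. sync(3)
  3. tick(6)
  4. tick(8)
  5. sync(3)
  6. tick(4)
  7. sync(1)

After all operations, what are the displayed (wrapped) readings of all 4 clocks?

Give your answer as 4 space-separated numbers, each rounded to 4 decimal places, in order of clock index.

After op 1 tick(8): ref=8.0000 raw=[9.6000 12.0000 10.0000 10.0000]
After op 2 sync(3): ref=8.0000 raw=[9.6000 12.0000 10.0000 8.0000]
After op 3 tick(6): ref=14.0000 raw=[16.8000 21.0000 17.5000 15.5000]
After op 4 tick(8): ref=22.0000 raw=[26.4000 33.0000 27.5000 25.5000]
After op 5 sync(3): ref=22.0000 raw=[26.4000 33.0000 27.5000 22.0000]
After op 6 tick(4): ref=26.0000 raw=[31.2000 39.0000 32.5000 27.0000]
After op 7 sync(1): ref=26.0000 raw=[31.2000 26.0000 32.5000 27.0000]
Wrap final raw readings (mod 12): 31.2000 mod 12 = 7.2000; 26.0000 mod 12 = 2.0000; 32.5000 mod 12 = 8.5000; 27.0000 mod 12 = 3.0000

Answer: 7.2000 2.0000 8.5000 3.0000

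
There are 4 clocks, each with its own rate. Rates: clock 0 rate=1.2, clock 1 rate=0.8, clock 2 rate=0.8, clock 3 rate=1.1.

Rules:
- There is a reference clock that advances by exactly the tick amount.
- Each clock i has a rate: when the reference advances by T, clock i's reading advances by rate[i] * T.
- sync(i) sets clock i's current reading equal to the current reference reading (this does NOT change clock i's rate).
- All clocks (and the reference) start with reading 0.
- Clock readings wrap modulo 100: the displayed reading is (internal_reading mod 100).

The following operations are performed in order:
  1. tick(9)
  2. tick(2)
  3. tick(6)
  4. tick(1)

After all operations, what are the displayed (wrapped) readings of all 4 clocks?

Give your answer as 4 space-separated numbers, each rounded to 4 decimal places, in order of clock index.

After op 1 tick(9): ref=9.0000 raw=[10.8000 7.2000 7.2000 9.9000]
After op 2 tick(2): ref=11.0000 raw=[13.2000 8.8000 8.8000 12.1000]
After op 3 tick(6): ref=17.0000 raw=[20.4000 13.6000 13.6000 18.7000]
After op 4 tick(1): ref=18.0000 raw=[21.6000 14.4000 14.4000 19.8000]
Wrap final raw readings (mod 100): 21.6000 mod 100 = 21.6000; 14.4000 mod 100 = 14.4000; 14.4000 mod 100 = 14.4000; 19.8000 mod 100 = 19.8000

Answer: 21.6000 14.4000 14.4000 19.8000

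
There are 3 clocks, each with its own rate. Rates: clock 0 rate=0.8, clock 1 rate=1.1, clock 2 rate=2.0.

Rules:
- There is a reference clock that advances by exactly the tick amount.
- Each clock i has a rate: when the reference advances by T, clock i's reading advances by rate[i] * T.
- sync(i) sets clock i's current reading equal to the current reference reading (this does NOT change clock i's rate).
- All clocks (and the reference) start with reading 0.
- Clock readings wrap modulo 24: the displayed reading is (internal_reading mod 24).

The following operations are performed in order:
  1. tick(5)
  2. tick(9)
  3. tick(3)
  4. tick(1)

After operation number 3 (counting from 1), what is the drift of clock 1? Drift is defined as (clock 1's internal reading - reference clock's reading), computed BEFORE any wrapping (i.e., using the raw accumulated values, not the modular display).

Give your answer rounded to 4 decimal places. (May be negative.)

After op 1 tick(5): ref=5.0000 raw=[4.0000 5.5000 10.0000]
After op 2 tick(9): ref=14.0000 raw=[11.2000 15.4000 28.0000]
After op 3 tick(3): ref=17.0000 raw=[13.6000 18.7000 34.0000]
Drift of clock 1 after op 3: 18.7000 - 17.0000 = 1.7000

Answer: 1.7000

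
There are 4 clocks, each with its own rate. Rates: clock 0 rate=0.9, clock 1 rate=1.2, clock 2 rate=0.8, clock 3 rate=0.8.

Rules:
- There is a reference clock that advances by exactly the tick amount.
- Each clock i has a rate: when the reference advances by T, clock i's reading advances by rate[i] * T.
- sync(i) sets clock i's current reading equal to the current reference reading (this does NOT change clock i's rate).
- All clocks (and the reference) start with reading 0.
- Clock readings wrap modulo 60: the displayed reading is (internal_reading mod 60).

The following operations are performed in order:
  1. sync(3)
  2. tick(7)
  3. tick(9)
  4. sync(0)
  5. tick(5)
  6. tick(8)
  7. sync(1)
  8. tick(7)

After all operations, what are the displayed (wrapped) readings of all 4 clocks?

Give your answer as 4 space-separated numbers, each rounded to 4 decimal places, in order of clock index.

After op 1 sync(3): ref=0.0000 raw=[0.0000 0.0000 0.0000 0.0000]
After op 2 tick(7): ref=7.0000 raw=[6.3000 8.4000 5.6000 5.6000]
After op 3 tick(9): ref=16.0000 raw=[14.4000 19.2000 12.8000 12.8000]
After op 4 sync(0): ref=16.0000 raw=[16.0000 19.2000 12.8000 12.8000]
After op 5 tick(5): ref=21.0000 raw=[20.5000 25.2000 16.8000 16.8000]
After op 6 tick(8): ref=29.0000 raw=[27.7000 34.8000 23.2000 23.2000]
After op 7 sync(1): ref=29.0000 raw=[27.7000 29.0000 23.2000 23.2000]
After op 8 tick(7): ref=36.0000 raw=[34.0000 37.4000 28.8000 28.8000]
Wrap final raw readings (mod 60): 34.0000 mod 60 = 34.0000; 37.4000 mod 60 = 37.4000; 28.8000 mod 60 = 28.8000; 28.8000 mod 60 = 28.8000

Answer: 34.0000 37.4000 28.8000 28.8000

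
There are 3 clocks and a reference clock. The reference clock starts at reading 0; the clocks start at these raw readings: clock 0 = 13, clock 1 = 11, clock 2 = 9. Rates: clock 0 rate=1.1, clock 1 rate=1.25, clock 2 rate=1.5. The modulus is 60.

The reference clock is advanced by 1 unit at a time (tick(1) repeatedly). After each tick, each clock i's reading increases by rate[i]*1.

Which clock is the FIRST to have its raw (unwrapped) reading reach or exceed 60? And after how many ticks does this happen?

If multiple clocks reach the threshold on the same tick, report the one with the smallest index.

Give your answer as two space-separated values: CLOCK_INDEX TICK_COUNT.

clock 0: start=13, rate=1.1, needs 60-13 = 47; ticks = ceil(47/1.1) = ceil(42.7273) = 43; reading at tick 43 = 13 + 1.1*43 = 60.3000
clock 1: start=11, rate=1.25, needs 60-11 = 49; ticks = ceil(49/1.25) = ceil(39.2000) = 40; reading at tick 40 = 11 + 1.25*40 = 61.0000
clock 2: start=9, rate=1.5, needs 60-9 = 51; ticks = ceil(51/1.5) = ceil(34.0000) = 34; reading at tick 34 = 9 + 1.5*34 = 60.0000
Minimum tick count = 34; winners = [2]; smallest index = 2

Answer: 2 34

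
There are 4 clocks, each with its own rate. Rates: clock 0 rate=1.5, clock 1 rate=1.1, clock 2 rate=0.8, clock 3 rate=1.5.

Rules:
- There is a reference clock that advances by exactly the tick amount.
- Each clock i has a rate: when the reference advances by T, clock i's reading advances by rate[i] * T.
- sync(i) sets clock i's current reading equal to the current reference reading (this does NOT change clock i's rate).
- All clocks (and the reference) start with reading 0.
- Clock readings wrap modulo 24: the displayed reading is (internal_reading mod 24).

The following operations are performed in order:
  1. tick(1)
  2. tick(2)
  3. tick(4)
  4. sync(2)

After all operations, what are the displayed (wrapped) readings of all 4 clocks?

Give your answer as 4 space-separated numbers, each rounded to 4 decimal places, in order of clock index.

After op 1 tick(1): ref=1.0000 raw=[1.5000 1.1000 0.8000 1.5000]
After op 2 tick(2): ref=3.0000 raw=[4.5000 3.3000 2.4000 4.5000]
After op 3 tick(4): ref=7.0000 raw=[10.5000 7.7000 5.6000 10.5000]
After op 4 sync(2): ref=7.0000 raw=[10.5000 7.7000 7.0000 10.5000]
Wrap final raw readings (mod 24): 10.5000 mod 24 = 10.5000; 7.7000 mod 24 = 7.7000; 7.0000 mod 24 = 7.0000; 10.5000 mod 24 = 10.5000

Answer: 10.5000 7.7000 7.0000 10.5000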